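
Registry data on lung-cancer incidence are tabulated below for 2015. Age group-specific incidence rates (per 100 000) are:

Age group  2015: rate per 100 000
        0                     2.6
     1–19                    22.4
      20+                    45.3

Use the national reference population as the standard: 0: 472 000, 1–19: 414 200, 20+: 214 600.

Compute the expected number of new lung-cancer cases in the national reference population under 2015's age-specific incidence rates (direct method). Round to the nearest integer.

Expected new lung-cancer cases = Σ (standard pop × age-specific rate ÷ 100 000)
= 472 000×2.6/100 000 + 414 200×22.4/100 000 + 214 600×45.3/100 000
= 12.27 + 92.78 + 97.21 = 202.27.

202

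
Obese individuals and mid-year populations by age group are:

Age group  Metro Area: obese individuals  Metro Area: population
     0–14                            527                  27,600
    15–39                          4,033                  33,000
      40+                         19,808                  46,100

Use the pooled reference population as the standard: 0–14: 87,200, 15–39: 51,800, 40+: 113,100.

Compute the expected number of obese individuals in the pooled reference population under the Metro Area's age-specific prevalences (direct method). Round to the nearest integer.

56592

Age-specific rates per 1,000 for the Metro Area: 19.094, 122.212, 429.675.
Expected obese individuals = Σ (standard pop × age-specific rate ÷ 1,000)
= 87,200×19.094/1,000 + 51,800×122.212/1,000 + 113,100×429.675/1,000
= 1665.01 + 6330.59 + 48596.20 = 56591.80.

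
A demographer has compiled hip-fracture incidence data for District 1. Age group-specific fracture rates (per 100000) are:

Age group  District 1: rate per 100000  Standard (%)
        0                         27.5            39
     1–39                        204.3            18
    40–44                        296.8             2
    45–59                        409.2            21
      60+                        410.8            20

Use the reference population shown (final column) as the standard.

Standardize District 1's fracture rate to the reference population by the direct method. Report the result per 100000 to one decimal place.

Standard weights: 0.39, 0.18, 0.02, 0.21, 0.20.
Standardized rate: 0.3900×27.5 + 0.1800×204.3 + 0.0200×296.8 + 0.2100×409.2 + 0.2000×410.8 = 221.5270 per 100000.

221.5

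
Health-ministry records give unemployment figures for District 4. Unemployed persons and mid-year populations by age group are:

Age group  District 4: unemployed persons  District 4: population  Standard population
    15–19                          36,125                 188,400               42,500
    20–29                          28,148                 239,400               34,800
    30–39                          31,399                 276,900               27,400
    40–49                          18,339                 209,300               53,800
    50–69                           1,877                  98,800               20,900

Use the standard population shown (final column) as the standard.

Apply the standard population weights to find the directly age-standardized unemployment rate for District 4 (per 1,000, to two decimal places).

Age-specific rates per 1,000 for District 4: 191.746, 117.577, 113.395, 87.621, 18.998.
Standard total = 179,400; weights = 0.2369, 0.1940, 0.1527, 0.2999, 0.1165.
Standardized rate: 0.2369×191.746 + 0.1940×117.577 + 0.1527×113.395 + 0.2999×87.621 + 0.1165×18.998 = 114.0411 per 1,000.

114.04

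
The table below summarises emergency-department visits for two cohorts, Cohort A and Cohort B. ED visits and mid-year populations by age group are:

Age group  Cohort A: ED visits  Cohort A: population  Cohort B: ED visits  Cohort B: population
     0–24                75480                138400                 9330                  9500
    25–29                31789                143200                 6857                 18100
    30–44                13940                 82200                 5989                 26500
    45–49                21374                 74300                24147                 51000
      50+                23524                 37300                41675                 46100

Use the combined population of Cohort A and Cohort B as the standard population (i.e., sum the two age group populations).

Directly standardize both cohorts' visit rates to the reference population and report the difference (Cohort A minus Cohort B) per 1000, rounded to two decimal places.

Age-specific rates per 1000 for Cohort A: 545.376, 221.990, 169.586, 287.672, 630.670.
For Cohort B: 982.105, 378.840, 226.000, 473.471, 904.013.
Combined standard total = 626600; weights = 0.2360, 0.2574, 0.1735, 0.2000, 0.1331.
Cohort A: 0.2360×545.376 + 0.2574×221.990 + 0.1735×169.586 + 0.2000×287.672 + 0.1331×630.670 = 356.7591 per 1000.
Cohort B: 0.2360×982.105 + 0.2574×378.840 + 0.1735×226.000 + 0.2000×473.471 + 0.1331×904.013 = 583.5413 per 1000.
Difference = 356.7591 − 583.5413 = -226.7821.

-226.78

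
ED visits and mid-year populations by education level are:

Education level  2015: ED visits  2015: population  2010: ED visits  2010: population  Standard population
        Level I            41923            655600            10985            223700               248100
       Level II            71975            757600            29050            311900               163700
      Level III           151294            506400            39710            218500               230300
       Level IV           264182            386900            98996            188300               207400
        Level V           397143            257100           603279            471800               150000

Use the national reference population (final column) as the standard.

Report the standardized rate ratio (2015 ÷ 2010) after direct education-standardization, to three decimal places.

Education-specific rates per 1000 for 2015: 63.946, 95.004, 298.764, 682.817, 1544.702.
For 2010: 49.106, 93.139, 181.739, 525.736, 1278.675.
Standard total = 999500; weights = 0.2482, 0.1638, 0.2304, 0.2075, 0.1501.
2015: 0.2482×63.946 + 0.1638×95.004 + 0.2304×298.764 + 0.2075×682.817 + 0.1501×1544.702 = 473.7810 per 1000.
2010: 0.2482×49.106 + 0.1638×93.139 + 0.2304×181.739 + 0.2075×525.736 + 0.1501×1278.675 = 370.3085 per 1000.
Ratio = 473.7810 ÷ 370.3085 = 1.27942.

1.279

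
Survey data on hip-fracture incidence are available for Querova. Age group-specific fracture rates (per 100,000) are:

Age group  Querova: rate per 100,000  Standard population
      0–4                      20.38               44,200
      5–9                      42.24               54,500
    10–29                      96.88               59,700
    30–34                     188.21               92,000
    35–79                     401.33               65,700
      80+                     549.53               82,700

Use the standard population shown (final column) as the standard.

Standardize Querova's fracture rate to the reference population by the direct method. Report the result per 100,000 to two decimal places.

Standard total = 398,800; weights = 0.1108, 0.1367, 0.1497, 0.2307, 0.1647, 0.2074.
Standardized rate: 0.1108×20.38 + 0.1367×42.24 + 0.1497×96.88 + 0.2307×188.21 + 0.1647×401.33 + 0.2074×549.53 = 246.0267 per 100,000.

246.03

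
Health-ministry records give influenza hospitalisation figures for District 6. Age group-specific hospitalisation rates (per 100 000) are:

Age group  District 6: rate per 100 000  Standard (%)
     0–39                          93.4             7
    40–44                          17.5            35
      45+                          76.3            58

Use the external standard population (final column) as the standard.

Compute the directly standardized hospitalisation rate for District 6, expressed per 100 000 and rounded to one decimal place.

Standard weights: 0.07, 0.35, 0.58.
Standardized rate: 0.0700×93.4 + 0.3500×17.5 + 0.5800×76.3 = 56.9170 per 100 000.

56.9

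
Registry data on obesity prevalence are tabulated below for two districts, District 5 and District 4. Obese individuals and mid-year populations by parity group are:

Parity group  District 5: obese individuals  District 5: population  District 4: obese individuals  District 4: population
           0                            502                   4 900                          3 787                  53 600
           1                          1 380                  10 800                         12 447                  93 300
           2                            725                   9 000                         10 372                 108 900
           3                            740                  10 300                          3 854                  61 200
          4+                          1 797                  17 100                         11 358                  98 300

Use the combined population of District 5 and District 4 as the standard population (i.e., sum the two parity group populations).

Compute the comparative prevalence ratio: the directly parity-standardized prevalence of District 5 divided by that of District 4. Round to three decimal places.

0.978

Parity-specific rates per 1 000 for District 5: 102.449, 127.778, 80.556, 71.845, 105.088.
For District 4: 70.653, 133.408, 95.243, 62.974, 115.544.
Combined standard total = 467 400; weights = 0.1252, 0.2227, 0.2522, 0.1530, 0.2469.
District 5: 0.1252×102.449 + 0.2227×127.778 + 0.2522×80.556 + 0.1530×71.845 + 0.2469×105.088 = 98.5375 per 1 000.
District 4: 0.1252×70.653 + 0.2227×133.408 + 0.2522×95.243 + 0.1530×62.974 + 0.2469×115.544 = 100.7416 per 1 000.
Ratio = 98.5375 ÷ 100.7416 = 0.97812.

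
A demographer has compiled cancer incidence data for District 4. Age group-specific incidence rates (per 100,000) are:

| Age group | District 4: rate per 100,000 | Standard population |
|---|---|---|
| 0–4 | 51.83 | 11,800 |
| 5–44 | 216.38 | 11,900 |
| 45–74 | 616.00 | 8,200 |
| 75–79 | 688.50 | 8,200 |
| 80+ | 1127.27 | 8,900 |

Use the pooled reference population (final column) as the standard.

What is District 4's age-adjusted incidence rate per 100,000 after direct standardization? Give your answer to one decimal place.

Standard total = 49,000; weights = 0.2408, 0.2429, 0.1673, 0.1673, 0.1816.
Standardized rate: 0.2408×51.83 + 0.2429×216.38 + 0.1673×616.00 + 0.1673×688.50 + 0.1816×1127.27 = 488.0841 per 100,000.

488.1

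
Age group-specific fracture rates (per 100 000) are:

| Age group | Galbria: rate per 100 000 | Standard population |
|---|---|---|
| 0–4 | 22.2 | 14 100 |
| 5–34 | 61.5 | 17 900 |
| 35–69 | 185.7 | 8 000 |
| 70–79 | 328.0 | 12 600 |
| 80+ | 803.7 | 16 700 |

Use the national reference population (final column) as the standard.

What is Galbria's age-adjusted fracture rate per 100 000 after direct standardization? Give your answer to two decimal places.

295.15

Standard total = 69 300; weights = 0.2035, 0.2583, 0.1154, 0.1818, 0.2410.
Standardized rate: 0.2035×22.2 + 0.2583×61.5 + 0.1154×185.7 + 0.1818×328.0 + 0.2410×803.7 = 295.1524 per 100 000.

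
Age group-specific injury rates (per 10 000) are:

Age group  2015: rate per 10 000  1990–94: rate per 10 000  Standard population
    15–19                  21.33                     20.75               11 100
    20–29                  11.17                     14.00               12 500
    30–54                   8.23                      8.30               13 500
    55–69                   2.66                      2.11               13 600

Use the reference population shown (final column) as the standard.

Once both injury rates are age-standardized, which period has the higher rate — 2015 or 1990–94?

Standard total = 50 700; weights = 0.2189, 0.2465, 0.2663, 0.2682.
2015: 0.2189×21.33 + 0.2465×11.17 + 0.2663×8.23 + 0.2682×2.66 = 10.3288 per 10 000.
1990–94: 0.2189×20.75 + 0.2465×14.00 + 0.2663×8.30 + 0.2682×2.11 = 10.7706 per 10 000.

1990–94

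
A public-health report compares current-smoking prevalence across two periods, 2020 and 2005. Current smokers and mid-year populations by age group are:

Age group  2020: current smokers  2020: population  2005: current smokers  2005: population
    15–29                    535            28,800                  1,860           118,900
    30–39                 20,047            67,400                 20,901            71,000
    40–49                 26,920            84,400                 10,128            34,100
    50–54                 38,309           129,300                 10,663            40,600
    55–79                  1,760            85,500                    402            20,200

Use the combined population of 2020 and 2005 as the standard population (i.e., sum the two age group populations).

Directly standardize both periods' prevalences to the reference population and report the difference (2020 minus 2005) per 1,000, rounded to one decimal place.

13.6

Age-specific rates per 1,000 for 2020: 18.576, 297.433, 318.957, 296.280, 20.585.
For 2005: 15.643, 294.380, 297.009, 262.635, 19.901.
Combined standard total = 680,200; weights = 0.2171, 0.2035, 0.1742, 0.2498, 0.1554.
2020: 0.2171×18.576 + 0.2035×297.433 + 0.1742×318.957 + 0.2498×296.280 + 0.1554×20.585 = 197.3224 per 1,000.
2005: 0.2171×15.643 + 0.2035×294.380 + 0.1742×297.009 + 0.2498×262.635 + 0.1554×19.901 = 183.7307 per 1,000.
Difference = 197.3224 − 183.7307 = 13.5918.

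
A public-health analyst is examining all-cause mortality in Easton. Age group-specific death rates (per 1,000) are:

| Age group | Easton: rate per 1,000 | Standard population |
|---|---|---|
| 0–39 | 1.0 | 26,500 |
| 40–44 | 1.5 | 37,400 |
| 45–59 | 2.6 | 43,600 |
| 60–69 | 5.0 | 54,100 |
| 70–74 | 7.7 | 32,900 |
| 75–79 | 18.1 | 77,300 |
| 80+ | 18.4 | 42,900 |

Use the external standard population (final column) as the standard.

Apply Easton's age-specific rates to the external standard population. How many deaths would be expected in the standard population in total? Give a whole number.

Expected deaths = Σ (standard pop × age-specific rate ÷ 1,000)
= 26,500×1.0/1,000 + 37,400×1.5/1,000 + 43,600×2.6/1,000 + 54,100×5.0/1,000 + 32,900×7.7/1,000 + 77,300×18.1/1,000 + 42,900×18.4/1,000
= 26.50 + 56.10 + 113.36 + 270.50 + 253.33 + 1399.13 + 789.36 = 2908.28.

2908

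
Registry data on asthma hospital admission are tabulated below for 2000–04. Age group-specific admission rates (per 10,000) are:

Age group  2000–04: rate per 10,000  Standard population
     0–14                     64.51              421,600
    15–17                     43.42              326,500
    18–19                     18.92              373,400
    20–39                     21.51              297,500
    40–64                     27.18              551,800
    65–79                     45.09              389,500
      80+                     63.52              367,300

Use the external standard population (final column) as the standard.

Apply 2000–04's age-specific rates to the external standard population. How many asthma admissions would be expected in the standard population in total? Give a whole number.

Expected asthma admissions = Σ (standard pop × age-specific rate ÷ 10,000)
= 421,600×64.51/10,000 + 326,500×43.42/10,000 + 373,400×18.92/10,000 + 297,500×21.51/10,000 + 551,800×27.18/10,000 + 389,500×45.09/10,000 + 367,300×63.52/10,000
= 2719.74 + 1417.66 + 706.47 + 639.92 + 1499.79 + 1756.26 + 2333.09 = 11072.94.

11073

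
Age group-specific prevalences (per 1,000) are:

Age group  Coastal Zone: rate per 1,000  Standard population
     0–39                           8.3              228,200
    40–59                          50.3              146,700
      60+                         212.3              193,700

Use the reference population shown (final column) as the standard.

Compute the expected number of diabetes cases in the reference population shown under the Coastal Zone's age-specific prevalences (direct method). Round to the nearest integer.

50396

Expected diabetes cases = Σ (standard pop × age-specific rate ÷ 1,000)
= 228,200×8.3/1,000 + 146,700×50.3/1,000 + 193,700×212.3/1,000
= 1894.06 + 7379.01 + 41122.51 = 50395.58.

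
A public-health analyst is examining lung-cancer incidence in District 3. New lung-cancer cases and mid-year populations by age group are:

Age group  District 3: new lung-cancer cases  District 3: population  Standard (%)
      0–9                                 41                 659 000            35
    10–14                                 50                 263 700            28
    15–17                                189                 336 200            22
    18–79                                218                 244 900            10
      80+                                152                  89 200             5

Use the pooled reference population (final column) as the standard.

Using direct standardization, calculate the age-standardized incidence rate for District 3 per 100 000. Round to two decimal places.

37.28

Age-specific rates per 100 000 for District 3: 6.22, 18.96, 56.22, 89.02, 170.40.
Standard weights: 0.35, 0.28, 0.22, 0.10, 0.05.
Standardized rate: 0.3500×6.22 + 0.2800×18.96 + 0.2200×56.22 + 0.1000×89.02 + 0.0500×170.40 = 37.2760 per 100 000.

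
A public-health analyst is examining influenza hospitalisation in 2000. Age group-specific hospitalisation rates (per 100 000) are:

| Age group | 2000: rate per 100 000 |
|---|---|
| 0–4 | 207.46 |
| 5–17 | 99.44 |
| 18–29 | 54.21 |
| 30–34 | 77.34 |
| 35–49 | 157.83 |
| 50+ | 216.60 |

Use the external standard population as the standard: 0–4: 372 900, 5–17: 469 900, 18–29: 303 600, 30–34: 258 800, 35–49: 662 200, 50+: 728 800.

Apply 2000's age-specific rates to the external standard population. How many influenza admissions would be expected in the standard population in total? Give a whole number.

4229

Expected influenza admissions = Σ (standard pop × age-specific rate ÷ 100 000)
= 372 900×207.46/100 000 + 469 900×99.44/100 000 + 303 600×54.21/100 000 + 258 800×77.34/100 000 + 662 200×157.83/100 000 + 728 800×216.60/100 000
= 773.62 + 467.27 + 164.58 + 200.16 + 1045.15 + 1578.58 = 4229.36.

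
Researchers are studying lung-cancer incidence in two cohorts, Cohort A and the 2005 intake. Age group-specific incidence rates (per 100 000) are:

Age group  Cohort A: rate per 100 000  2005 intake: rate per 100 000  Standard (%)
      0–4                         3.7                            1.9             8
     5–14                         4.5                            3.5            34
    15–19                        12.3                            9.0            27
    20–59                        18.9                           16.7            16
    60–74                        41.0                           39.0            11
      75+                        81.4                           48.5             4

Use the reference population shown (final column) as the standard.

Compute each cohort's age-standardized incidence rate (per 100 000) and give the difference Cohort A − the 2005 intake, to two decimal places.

Standard weights: 0.08, 0.34, 0.27, 0.16, 0.11, 0.04.
Cohort A: 0.0800×3.7 + 0.3400×4.5 + 0.2700×12.3 + 0.1600×18.9 + 0.1100×41.0 + 0.0400×81.4 = 15.9370 per 100 000.
The 2005 intake: 0.0800×1.9 + 0.3400×3.5 + 0.2700×9.0 + 0.1600×16.7 + 0.1100×39.0 + 0.0400×48.5 = 12.6740 per 100 000.
Difference = 15.9370 − 12.6740 = 3.2630.

3.26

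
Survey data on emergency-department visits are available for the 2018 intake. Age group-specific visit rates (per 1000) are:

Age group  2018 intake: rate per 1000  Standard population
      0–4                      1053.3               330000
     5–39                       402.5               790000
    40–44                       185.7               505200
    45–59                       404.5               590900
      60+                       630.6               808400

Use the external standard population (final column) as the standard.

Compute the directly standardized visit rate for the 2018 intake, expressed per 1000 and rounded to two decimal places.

Standard total = 3024500; weights = 0.1091, 0.2612, 0.1670, 0.1954, 0.2673.
Standardized rate: 0.1091×1053.3 + 0.2612×402.5 + 0.1670×185.7 + 0.1954×404.5 + 0.2673×630.6 = 498.6529 per 1000.

498.65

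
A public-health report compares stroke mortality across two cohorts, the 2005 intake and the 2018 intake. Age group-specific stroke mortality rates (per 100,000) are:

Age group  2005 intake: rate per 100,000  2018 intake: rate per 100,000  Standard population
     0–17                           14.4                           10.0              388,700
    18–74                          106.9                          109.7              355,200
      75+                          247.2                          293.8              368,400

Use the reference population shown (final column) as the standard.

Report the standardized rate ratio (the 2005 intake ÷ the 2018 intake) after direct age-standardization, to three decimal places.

0.891

Standard total = 1,112,300; weights = 0.3495, 0.3193, 0.3312.
The 2005 intake: 0.3495×14.4 + 0.3193×106.9 + 0.3312×247.2 = 121.0435 per 100,000.
The 2018 intake: 0.3495×10.0 + 0.3193×109.7 + 0.3312×293.8 = 135.8342 per 100,000.
Ratio = 121.0435 ÷ 135.8342 = 0.89111.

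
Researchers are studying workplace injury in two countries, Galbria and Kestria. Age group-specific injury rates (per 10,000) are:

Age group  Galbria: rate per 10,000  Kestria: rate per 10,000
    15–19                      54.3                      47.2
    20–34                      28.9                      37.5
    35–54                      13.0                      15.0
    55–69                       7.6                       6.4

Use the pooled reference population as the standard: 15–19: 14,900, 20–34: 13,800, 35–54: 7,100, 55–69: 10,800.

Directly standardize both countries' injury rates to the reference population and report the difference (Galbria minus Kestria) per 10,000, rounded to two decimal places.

Standard total = 46,600; weights = 0.3197, 0.2961, 0.1524, 0.2318.
Galbria: 0.3197×54.3 + 0.2961×28.9 + 0.1524×13.0 + 0.2318×7.6 = 29.6624 per 10,000.
Kestria: 0.3197×47.2 + 0.2961×37.5 + 0.1524×15.0 + 0.2318×6.4 = 29.9657 per 10,000.
Difference = 29.6624 − 29.9657 = -0.3032.

-0.30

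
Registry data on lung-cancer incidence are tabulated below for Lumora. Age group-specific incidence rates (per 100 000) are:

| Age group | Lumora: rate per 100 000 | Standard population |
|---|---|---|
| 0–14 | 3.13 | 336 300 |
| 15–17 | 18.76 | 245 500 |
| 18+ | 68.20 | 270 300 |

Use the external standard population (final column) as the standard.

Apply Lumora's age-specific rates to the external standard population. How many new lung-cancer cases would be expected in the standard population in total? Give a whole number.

Expected new lung-cancer cases = Σ (standard pop × age-specific rate ÷ 100 000)
= 336 300×3.13/100 000 + 245 500×18.76/100 000 + 270 300×68.20/100 000
= 10.53 + 46.06 + 184.34 = 240.93.

241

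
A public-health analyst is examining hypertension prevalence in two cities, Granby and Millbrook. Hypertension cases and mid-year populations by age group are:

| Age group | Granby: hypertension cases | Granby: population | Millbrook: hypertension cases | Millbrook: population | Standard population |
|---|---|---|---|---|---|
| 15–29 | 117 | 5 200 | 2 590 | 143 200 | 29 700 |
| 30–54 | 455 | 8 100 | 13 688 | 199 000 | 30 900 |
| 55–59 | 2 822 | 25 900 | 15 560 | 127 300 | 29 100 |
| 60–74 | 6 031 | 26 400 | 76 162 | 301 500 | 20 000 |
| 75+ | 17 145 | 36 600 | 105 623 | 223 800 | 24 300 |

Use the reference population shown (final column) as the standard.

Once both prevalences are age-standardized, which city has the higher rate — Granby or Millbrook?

Millbrook

Age-specific rates per 1 000 for Granby: 22.500, 56.173, 108.958, 228.447, 468.443.
For Millbrook: 18.087, 68.784, 122.231, 252.610, 471.953.
Standard total = 134 000; weights = 0.2216, 0.2306, 0.2172, 0.1493, 0.1813.
Granby: 0.2216×22.500 + 0.2306×56.173 + 0.2172×108.958 + 0.1493×228.447 + 0.1813×468.443 = 160.6474 per 1 000.
Millbrook: 0.2216×18.087 + 0.2306×68.784 + 0.2172×122.231 + 0.1493×252.610 + 0.1813×471.953 = 169.7028 per 1 000.
The crude rates (259.98 vs 214.74) would put Granby higher, but that reflects its age composition; once standardized to a common age structure, Millbrook has the higher underlying rate.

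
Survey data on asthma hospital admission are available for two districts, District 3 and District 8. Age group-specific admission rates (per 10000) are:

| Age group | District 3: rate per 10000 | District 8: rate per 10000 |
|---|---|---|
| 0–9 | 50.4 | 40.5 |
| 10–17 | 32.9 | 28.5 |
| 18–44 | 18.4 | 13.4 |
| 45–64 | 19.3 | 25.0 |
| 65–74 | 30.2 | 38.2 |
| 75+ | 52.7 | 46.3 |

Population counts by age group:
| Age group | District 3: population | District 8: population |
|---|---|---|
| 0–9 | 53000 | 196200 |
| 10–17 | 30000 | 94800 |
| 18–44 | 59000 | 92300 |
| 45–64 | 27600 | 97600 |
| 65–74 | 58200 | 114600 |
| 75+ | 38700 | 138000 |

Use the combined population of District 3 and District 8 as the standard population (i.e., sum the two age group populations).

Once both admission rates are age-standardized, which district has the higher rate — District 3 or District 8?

District 3

Combined standard total = 1000000; weights = 0.2492, 0.1248, 0.1513, 0.1252, 0.1728, 0.1767.
District 3: 0.2492×50.4 + 0.1248×32.9 + 0.1513×18.4 + 0.1252×19.3 + 0.1728×30.2 + 0.1767×52.7 = 36.3965 per 10000.
District 8: 0.2492×40.5 + 0.1248×28.5 + 0.1513×13.4 + 0.1252×25.0 + 0.1728×38.2 + 0.1767×46.3 = 33.5890 per 10000.
The crude rates (34.05 vs 34.21) would put District 8 higher, but that reflects its age composition; once standardized to a common age structure, District 3 has the higher underlying rate.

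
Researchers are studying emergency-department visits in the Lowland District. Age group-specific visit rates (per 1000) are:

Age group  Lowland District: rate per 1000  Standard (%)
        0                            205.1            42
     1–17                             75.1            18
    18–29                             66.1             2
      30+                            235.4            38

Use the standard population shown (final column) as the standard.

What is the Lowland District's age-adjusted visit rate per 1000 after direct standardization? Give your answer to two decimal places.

190.43

Standard weights: 0.42, 0.18, 0.02, 0.38.
Standardized rate: 0.4200×205.1 + 0.1800×75.1 + 0.0200×66.1 + 0.3800×235.4 = 190.4340 per 1000.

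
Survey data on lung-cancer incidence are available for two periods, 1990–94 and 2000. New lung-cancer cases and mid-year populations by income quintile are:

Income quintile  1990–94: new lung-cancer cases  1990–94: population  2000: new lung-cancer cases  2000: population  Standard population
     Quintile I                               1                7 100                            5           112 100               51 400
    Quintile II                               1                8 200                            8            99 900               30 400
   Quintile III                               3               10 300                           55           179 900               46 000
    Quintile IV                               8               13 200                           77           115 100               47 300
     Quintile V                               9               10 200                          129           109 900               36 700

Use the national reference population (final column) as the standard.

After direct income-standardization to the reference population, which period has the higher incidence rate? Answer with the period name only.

2000

Income-specific rates per 100 000 for 1990–94: 14.08, 12.20, 29.13, 60.61, 88.24.
For 2000: 4.46, 8.01, 30.57, 66.90, 117.38.
Standard total = 211 800; weights = 0.2427, 0.1435, 0.2172, 0.2233, 0.1733.
1990–94: 0.2427×14.08 + 0.1435×12.20 + 0.2172×29.13 + 0.2233×60.61 + 0.1733×88.24 = 40.3181 per 100 000.
2000: 0.2427×4.46 + 0.1435×8.01 + 0.2172×30.57 + 0.2233×66.90 + 0.1733×117.38 = 44.1509 per 100 000.
The crude rates (44.90 vs 44.42) would put 1990–94 higher, but that reflects its income composition; once standardized to a common income structure, 2000 has the higher underlying rate.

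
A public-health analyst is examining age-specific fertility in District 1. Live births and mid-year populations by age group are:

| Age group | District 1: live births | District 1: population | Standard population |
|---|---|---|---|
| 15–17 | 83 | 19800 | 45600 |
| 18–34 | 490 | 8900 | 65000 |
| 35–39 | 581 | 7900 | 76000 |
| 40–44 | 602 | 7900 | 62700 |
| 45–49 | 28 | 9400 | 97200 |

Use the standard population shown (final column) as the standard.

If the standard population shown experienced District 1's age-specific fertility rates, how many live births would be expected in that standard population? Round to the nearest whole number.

Age-specific rates per 1000 for District 1: 4.192, 55.056, 73.544, 76.203, 2.979.
Expected live births = Σ (standard pop × age-specific rate ÷ 1000)
= 45600×4.192/1000 + 65000×55.056/1000 + 76000×73.544/1000 + 62700×76.203/1000 + 97200×2.979/1000
= 191.15 + 3578.65 + 5589.37 + 4777.90 + 289.53 = 14426.60.

14427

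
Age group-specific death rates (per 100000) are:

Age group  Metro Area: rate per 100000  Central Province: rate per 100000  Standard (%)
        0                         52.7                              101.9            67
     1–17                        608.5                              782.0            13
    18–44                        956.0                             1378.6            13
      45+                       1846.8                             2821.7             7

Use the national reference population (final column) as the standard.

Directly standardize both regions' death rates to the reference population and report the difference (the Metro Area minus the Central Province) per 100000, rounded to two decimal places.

-178.70

Standard weights: 0.67, 0.13, 0.13, 0.07.
The Metro Area: 0.6700×52.7 + 0.1300×608.5 + 0.1300×956.0 + 0.0700×1846.8 = 367.9700 per 100000.
The Central Province: 0.6700×101.9 + 0.1300×782.0 + 0.1300×1378.6 + 0.0700×2821.7 = 546.6700 per 100000.
Difference = 367.9700 − 546.6700 = -178.7000.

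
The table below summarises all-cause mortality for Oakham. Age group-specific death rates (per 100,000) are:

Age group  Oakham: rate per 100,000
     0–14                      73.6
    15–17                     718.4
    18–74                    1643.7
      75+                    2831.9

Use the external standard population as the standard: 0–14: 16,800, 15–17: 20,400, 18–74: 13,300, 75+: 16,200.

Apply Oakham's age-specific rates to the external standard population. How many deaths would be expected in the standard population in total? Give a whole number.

Expected deaths = Σ (standard pop × age-specific rate ÷ 100,000)
= 16,800×73.6/100,000 + 20,400×718.4/100,000 + 13,300×1643.7/100,000 + 16,200×2831.9/100,000
= 12.36 + 146.55 + 218.61 + 458.77 = 836.30.

836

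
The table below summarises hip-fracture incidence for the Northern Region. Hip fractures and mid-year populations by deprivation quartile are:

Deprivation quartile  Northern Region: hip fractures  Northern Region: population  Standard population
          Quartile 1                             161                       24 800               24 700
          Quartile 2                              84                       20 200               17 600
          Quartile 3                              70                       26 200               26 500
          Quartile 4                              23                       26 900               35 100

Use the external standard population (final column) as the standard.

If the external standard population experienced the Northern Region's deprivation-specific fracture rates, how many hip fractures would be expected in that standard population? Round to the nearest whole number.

Deprivation-specific rates per 100 000 for the Northern Region: 649.19, 415.84, 267.18, 85.50.
Expected hip fractures = Σ (standard pop × deprivation-specific rate ÷ 100 000)
= 24 700×649.19/100 000 + 17 600×415.84/100 000 + 26 500×267.18/100 000 + 35 100×85.50/100 000
= 160.35 + 73.19 + 70.80 + 30.01 = 334.35.

334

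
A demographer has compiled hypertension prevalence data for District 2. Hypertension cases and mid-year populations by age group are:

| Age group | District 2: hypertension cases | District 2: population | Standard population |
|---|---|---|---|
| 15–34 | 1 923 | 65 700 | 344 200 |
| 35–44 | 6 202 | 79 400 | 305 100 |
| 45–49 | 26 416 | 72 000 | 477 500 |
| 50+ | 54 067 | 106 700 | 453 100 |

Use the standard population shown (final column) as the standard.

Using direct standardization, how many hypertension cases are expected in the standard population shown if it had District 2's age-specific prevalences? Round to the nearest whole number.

Age-specific rates per 1 000 for District 2: 29.269, 78.111, 366.889, 506.720.
Expected hypertension cases = Σ (standard pop × age-specific rate ÷ 1 000)
= 344 200×29.269/1 000 + 305 100×78.111/1 000 + 477 500×366.889/1 000 + 453 100×506.720/1 000
= 10074.53 + 23831.61 + 175189.44 + 229594.73 = 438690.32.

438690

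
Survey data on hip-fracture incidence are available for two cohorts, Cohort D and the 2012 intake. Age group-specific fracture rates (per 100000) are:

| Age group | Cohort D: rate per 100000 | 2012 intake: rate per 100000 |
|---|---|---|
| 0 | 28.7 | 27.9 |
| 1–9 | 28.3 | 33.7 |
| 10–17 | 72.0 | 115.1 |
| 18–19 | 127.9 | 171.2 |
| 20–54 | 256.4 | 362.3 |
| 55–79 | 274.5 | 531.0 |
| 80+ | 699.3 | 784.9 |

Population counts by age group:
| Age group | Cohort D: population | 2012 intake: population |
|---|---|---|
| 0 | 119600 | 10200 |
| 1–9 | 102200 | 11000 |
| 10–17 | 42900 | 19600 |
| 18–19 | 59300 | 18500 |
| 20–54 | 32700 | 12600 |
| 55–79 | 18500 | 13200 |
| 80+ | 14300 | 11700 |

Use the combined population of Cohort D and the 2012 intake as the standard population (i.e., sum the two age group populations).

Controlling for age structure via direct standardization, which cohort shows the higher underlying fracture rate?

2012 intake

Combined standard total = 486300; weights = 0.2669, 0.2328, 0.1285, 0.1600, 0.0932, 0.0652, 0.0535.
Cohort D: 0.2669×28.7 + 0.2328×28.3 + 0.1285×72.0 + 0.1600×127.9 + 0.0932×256.4 + 0.0652×274.5 + 0.0535×699.3 = 123.1294 per 100000.
The 2012 intake: 0.2669×27.9 + 0.2328×33.7 + 0.1285×115.1 + 0.1600×171.2 + 0.0932×362.3 + 0.0652×531.0 + 0.0535×784.9 = 167.8011 per 100000.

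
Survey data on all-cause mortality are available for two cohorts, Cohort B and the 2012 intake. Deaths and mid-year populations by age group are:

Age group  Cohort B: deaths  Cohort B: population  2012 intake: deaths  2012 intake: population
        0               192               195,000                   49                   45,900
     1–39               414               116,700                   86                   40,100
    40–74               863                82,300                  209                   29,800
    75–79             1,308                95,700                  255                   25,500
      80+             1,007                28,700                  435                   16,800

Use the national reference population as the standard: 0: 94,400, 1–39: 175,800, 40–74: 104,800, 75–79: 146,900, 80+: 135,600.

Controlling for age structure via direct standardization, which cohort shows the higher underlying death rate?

Cohort B

Age-specific rates per 100,000 for Cohort B: 98.46, 354.76, 1048.60, 1366.77, 3508.71.
For the 2012 intake: 106.75, 214.46, 701.34, 1000.00, 2589.29.
Standard total = 657,500; weights = 0.1436, 0.2674, 0.1594, 0.2234, 0.2062.
Cohort B: 0.1436×98.46 + 0.2674×354.76 + 0.1594×1048.60 + 0.2234×1366.77 + 0.2062×3508.71 = 1305.1168 per 100,000.
The 2012 intake: 0.1436×106.75 + 0.2674×214.46 + 0.1594×701.34 + 0.2234×1000.00 + 0.2062×2589.29 = 941.8831 per 100,000.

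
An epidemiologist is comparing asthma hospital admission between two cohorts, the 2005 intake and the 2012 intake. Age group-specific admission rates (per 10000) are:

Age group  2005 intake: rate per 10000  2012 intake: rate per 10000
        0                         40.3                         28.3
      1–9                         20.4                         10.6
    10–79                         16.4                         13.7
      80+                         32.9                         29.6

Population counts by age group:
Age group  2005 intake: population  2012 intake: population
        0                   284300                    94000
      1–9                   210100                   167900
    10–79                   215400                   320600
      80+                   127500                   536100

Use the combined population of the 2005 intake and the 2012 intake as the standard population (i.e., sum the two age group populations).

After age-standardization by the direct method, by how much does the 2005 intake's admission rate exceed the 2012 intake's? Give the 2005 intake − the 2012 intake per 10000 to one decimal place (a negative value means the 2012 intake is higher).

6.1

Combined standard total = 1955900; weights = 0.1934, 0.1933, 0.2740, 0.3393.
The 2005 intake: 0.1934×40.3 + 0.1933×20.4 + 0.2740×16.4 + 0.3393×32.9 = 27.3938 per 10000.
The 2012 intake: 0.1934×28.3 + 0.1933×10.6 + 0.2740×13.7 + 0.3393×29.6 = 21.3193 per 10000.
Difference = 27.3938 − 21.3193 = 6.0745.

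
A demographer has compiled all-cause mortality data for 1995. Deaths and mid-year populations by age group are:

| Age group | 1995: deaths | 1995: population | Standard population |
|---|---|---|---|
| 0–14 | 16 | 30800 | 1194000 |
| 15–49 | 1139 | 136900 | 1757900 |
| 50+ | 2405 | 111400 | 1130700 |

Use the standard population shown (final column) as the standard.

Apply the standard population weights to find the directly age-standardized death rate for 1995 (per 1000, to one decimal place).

Age-specific rates per 1000 for 1995: 0.519, 8.320, 21.589.
Standard total = 4082600; weights = 0.2925, 0.4306, 0.2770.
Standardized rate: 0.2925×0.519 + 0.4306×8.320 + 0.2770×21.589 = 9.7135 per 1000.

9.7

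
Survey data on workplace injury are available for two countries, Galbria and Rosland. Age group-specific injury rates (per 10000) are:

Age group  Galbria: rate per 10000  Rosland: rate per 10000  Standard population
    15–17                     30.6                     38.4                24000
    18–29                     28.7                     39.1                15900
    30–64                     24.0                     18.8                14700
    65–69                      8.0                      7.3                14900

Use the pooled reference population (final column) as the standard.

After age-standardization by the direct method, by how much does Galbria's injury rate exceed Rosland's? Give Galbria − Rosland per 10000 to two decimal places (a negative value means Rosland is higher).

Standard total = 69500; weights = 0.3453, 0.2288, 0.2115, 0.2144.
Galbria: 0.3453×30.6 + 0.2288×28.7 + 0.2115×24.0 + 0.2144×8.0 = 23.9242 per 10000.
Rosland: 0.3453×38.4 + 0.2288×39.1 + 0.2115×18.8 + 0.2144×7.3 = 27.7471 per 10000.
Difference = 23.9242 − 27.7471 = -3.8229.

-3.82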